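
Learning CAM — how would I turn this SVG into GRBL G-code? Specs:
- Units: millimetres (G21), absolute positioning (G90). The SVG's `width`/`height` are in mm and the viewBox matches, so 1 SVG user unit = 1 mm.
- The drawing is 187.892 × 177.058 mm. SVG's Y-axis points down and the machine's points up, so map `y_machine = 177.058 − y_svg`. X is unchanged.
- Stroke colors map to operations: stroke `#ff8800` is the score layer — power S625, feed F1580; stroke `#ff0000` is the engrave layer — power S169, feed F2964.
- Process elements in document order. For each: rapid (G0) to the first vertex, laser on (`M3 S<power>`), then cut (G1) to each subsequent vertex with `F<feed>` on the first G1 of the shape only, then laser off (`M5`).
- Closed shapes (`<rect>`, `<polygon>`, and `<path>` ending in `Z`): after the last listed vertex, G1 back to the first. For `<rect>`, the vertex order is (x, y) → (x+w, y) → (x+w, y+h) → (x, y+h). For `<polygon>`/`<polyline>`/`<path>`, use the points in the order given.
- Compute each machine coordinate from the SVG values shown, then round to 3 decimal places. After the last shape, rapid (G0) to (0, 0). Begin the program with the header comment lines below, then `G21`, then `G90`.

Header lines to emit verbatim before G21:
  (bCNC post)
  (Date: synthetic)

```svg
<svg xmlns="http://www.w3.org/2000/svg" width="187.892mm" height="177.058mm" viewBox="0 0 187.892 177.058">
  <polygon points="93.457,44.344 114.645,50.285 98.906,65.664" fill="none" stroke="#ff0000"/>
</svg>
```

(bCNC post)
(Date: synthetic)
G21
G90
G0 X93.457 Y132.714
M3 S169
G1 X114.645 Y126.773 F2964
G1 X98.906 Y111.394
G1 X93.457 Y132.714
M5
G0 X0.000 Y0.000

Since the viewBox matches the mm dimensions, user units are millimetres directly. The only transform is the Y-flip y_m = 177.058 − y_svg.

Shape 1 is a regular polygon drawn with `<polygon>`. Its stroke #ff0000 means engrave at S169, F2964. After flipping Y the toolpath is (93.457,132.714) → (114.645,126.773) → (98.906,111.394) → (93.457,132.714), returning to the start.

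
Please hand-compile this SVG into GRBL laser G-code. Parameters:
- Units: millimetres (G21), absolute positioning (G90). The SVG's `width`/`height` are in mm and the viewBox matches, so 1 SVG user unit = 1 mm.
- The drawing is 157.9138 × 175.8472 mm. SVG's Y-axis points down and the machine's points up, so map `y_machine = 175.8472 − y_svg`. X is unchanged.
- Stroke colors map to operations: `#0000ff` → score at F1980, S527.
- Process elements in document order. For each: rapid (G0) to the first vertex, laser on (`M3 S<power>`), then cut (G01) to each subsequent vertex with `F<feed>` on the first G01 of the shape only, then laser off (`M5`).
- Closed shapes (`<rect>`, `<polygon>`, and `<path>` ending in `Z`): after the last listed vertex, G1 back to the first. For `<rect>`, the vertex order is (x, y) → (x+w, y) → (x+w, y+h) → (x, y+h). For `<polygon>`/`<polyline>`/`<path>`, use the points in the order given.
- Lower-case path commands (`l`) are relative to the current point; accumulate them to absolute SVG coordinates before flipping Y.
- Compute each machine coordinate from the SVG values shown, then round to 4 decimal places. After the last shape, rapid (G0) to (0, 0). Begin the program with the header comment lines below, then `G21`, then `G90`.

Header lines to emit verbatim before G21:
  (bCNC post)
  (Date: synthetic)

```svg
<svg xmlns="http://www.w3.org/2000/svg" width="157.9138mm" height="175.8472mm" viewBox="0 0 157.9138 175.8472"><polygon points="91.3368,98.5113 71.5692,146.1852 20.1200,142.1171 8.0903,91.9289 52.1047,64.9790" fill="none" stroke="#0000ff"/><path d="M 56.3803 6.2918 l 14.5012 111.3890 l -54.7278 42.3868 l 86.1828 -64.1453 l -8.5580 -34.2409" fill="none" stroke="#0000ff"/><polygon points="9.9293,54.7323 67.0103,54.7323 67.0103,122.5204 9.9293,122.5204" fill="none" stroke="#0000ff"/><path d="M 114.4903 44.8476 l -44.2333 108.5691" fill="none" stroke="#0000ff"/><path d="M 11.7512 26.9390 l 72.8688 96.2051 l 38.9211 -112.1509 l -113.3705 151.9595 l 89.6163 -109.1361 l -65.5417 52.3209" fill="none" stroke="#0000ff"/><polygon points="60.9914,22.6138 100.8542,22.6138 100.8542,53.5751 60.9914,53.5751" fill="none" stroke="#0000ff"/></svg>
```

(bCNC post)
(Date: synthetic)
G21
G90
G0 X91.3368 Y77.3359
M3 S527
G01 X71.5692 Y29.6620 F1980
G01 X20.1200 Y33.7301
G01 X8.0903 Y83.9183
G01 X52.1047 Y110.8682
G01 X91.3368 Y77.3359
M5
G0 X56.3803 Y169.5554
M3 S527
G01 X70.8815 Y58.1664 F1980
G01 X16.1537 Y15.7796
G01 X102.3365 Y79.9249
G01 X93.7785 Y114.1658
M5
G0 X9.9293 Y121.1149
M3 S527
G01 X67.0103 Y121.1149 F1980
G01 X67.0103 Y53.3268
G01 X9.9293 Y53.3268
G01 X9.9293 Y121.1149
M5
G0 X114.4903 Y130.9996
M3 S527
G01 X70.2570 Y22.4305 F1980
M5
G0 X11.7512 Y148.9082
M3 S527
G01 X84.6200 Y52.7031 F1980
G01 X123.5411 Y164.8540
G01 X10.1706 Y12.8945
G01 X99.7869 Y122.0306
G01 X34.2452 Y69.7097
M5
G0 X60.9914 Y153.2334
M3 S527
G01 X100.8542 Y153.2334 F1980
G01 X100.8542 Y122.2721
G01 X60.9914 Y122.2721
G01 X60.9914 Y153.2334
M5
G0 X0.0000 Y0.0000

Since the viewBox matches the mm dimensions, user units are millimetres directly. The only transform is the Y-flip y_m = 175.8472 − y_svg.

Shape 1 is a regular polygon drawn with `<polygon>`. Its stroke #0000ff means score at S527, F1980. After flipping Y the toolpath is (91.3368,77.3359) → (71.5692,29.6620) → (20.1200,33.7301) → (8.0903,83.9183) → (52.1047,110.8682) → (91.3368,77.3359), returning to the start.

Shape 2 is a open polyline drawn with `<path>`. Its stroke #0000ff means score at S527, F1980. After flipping Y the toolpath is (56.3803,169.5554) → (70.8815,58.1664) → (16.1537,15.7796) → (102.3365,79.9249) → (93.7785,114.1658).

Shape 3 is a rectangle drawn with `<polygon>`. Its stroke #0000ff means score at S527, F1980. After flipping Y the toolpath is (9.9293,121.1149) → (67.0103,121.1149) → (67.0103,53.3268) → (9.9293,53.3268) → (9.9293,121.1149), returning to the start.

Shape 4 is a line segment drawn with `<path>`. Its stroke #0000ff means score at S527, F1980. After flipping Y the toolpath is (114.4903,130.9996) → (70.2570,22.4305).

Shape 5 is a open polyline drawn with `<path>`. Its stroke #0000ff means score at S527, F1980. After flipping Y the toolpath is (11.7512,148.9082) → (84.6200,52.7031) → (123.5411,164.8540) → (10.1706,12.8945) → (99.7869,122.0306) → (34.2452,69.7097).

Shape 6 is a rectangle drawn with `<polygon>`. Its stroke #0000ff means score at S527, F1980. After flipping Y the toolpath is (60.9914,153.2334) → (100.8542,153.2334) → (100.8542,122.2721) → (60.9914,122.2721) → (60.9914,153.2334), returning to the start.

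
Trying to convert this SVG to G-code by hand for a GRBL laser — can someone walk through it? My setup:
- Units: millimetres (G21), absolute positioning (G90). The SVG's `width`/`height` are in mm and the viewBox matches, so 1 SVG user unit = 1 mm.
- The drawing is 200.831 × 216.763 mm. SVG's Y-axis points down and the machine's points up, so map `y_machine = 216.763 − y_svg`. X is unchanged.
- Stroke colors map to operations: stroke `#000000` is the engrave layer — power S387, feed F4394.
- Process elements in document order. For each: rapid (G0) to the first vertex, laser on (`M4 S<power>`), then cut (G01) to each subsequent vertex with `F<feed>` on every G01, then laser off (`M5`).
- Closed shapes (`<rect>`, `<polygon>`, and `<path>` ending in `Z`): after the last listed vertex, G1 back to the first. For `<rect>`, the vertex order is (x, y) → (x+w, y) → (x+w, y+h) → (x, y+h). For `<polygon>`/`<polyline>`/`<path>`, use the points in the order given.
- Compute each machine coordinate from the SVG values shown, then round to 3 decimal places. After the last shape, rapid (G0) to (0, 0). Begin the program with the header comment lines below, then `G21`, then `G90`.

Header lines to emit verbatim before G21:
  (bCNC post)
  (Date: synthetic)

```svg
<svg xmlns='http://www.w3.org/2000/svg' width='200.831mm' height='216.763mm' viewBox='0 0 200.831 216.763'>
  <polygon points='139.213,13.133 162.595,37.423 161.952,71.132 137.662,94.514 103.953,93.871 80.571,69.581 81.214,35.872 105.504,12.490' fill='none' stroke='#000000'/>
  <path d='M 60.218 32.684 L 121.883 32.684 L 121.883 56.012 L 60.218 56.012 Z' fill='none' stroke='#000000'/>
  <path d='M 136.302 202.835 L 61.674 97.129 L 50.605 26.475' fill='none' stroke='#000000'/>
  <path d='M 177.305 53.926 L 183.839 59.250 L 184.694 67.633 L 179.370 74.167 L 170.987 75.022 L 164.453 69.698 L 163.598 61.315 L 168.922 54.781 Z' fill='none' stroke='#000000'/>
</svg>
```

viewBox `0 0 200.831 216.763` with mm width/height → 1 unit = 1 mm. Flip: y_m = 216.763 − y_svg.

**Shape 1** — `<polygon>` regular polygon, stroke `#000000` → engrave (S387, F4394). Machine vertices: (139.213,203.630) → (162.595,179.340) → (161.952,145.631) → (137.662,122.249) → (103.953,122.892) → (80.571,147.182) → (81.214,180.891) → (105.504,204.273) → (139.213,203.630). Closed: final G1 returns to the first vertex.

**Shape 2** — `<path>` rectangle, stroke `#000000` → engrave (S387, F4394). Machine vertices: (60.218,184.079) → (121.883,184.079) → (121.883,160.751) → (60.218,160.751) → (60.218,184.079). Closed: final G1 returns to the first vertex.

**Shape 3** — `<path>` open polyline, stroke `#000000` → engrave (S387, F4394). Machine vertices: (136.302,13.928) → (61.674,119.634) → (50.605,190.288). Open path.

**Shape 4** — `<path>` regular polygon, stroke `#000000` → engrave (S387, F4394). Machine vertices: (177.305,162.837) → (183.839,157.513) → (184.694,149.130) → (179.370,142.596) → (170.987,141.741) → (164.453,147.065) → (163.598,155.448) → (168.922,161.982) → (177.305,162.837). Closed: final G1 returns to the first vertex.

(bCNC post)
(Date: synthetic)
G21
G90
G0 X139.213 Y203.630
M4 S387
G01 X162.595 Y179.340 F4394
G01 X161.952 Y145.631 F4394
G01 X137.662 Y122.249 F4394
G01 X103.953 Y122.892 F4394
G01 X80.571 Y147.182 F4394
G01 X81.214 Y180.891 F4394
G01 X105.504 Y204.273 F4394
G01 X139.213 Y203.630 F4394
M5
G0 X60.218 Y184.079
M4 S387
G01 X121.883 Y184.079 F4394
G01 X121.883 Y160.751 F4394
G01 X60.218 Y160.751 F4394
G01 X60.218 Y184.079 F4394
M5
G0 X136.302 Y13.928
M4 S387
G01 X61.674 Y119.634 F4394
G01 X50.605 Y190.288 F4394
M5
G0 X177.305 Y162.837
M4 S387
G01 X183.839 Y157.513 F4394
G01 X184.694 Y149.130 F4394
G01 X179.370 Y142.596 F4394
G01 X170.987 Y141.741 F4394
G01 X164.453 Y147.065 F4394
G01 X163.598 Y155.448 F4394
G01 X168.922 Y161.982 F4394
G01 X177.305 Y162.837 F4394
M5
G0 X0.000 Y0.000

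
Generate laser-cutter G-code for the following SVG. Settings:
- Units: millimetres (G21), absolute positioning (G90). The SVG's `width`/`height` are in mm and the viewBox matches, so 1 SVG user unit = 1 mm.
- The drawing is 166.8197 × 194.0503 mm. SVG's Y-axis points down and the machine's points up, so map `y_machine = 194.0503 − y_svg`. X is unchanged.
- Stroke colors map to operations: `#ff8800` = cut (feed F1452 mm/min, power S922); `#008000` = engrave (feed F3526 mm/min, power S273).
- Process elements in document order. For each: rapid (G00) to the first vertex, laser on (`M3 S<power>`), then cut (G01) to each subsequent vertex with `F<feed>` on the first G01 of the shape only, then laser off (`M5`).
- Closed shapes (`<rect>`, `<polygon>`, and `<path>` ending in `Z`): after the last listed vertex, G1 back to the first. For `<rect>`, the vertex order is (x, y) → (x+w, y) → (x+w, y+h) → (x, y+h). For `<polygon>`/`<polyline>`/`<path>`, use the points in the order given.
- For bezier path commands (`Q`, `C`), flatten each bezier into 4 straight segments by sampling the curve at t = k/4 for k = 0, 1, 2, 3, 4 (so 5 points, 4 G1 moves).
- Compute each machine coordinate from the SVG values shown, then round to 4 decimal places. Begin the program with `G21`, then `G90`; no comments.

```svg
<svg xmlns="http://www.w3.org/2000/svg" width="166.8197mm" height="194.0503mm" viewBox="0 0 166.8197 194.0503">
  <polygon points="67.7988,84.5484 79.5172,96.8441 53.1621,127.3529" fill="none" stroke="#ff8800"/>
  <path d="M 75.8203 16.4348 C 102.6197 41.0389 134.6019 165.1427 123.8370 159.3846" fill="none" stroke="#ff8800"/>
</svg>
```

1 u = 1 mm; y_m = 194.0503 − y.

[1] `<polygon>` closed polygon, #ff8800→cut S922 F1452: (67.7988,109.5019) → (79.5172,97.2062) → (53.1621,66.6974) → (67.7988,109.5019) (closed)

[2] `<path>` cubic bezier, #ff8800→cut S922 F1452: (75.8203,177.6155) → (96.1427,144.0900) → (113.9153,94.7548) → (124.6445,51.1125) → (123.8370,34.6657)

G21
G90
G00 X67.7988 Y109.5019
M3 S922
G01 X79.5172 Y97.2062 F1452
G01 X53.1621 Y66.6974
G01 X67.7988 Y109.5019
M5
G00 X75.8203 Y177.6155
M3 S922
G01 X96.1427 Y144.0900 F1452
G01 X113.9153 Y94.7548
G01 X124.6445 Y51.1125
G01 X123.8370 Y34.6657
M5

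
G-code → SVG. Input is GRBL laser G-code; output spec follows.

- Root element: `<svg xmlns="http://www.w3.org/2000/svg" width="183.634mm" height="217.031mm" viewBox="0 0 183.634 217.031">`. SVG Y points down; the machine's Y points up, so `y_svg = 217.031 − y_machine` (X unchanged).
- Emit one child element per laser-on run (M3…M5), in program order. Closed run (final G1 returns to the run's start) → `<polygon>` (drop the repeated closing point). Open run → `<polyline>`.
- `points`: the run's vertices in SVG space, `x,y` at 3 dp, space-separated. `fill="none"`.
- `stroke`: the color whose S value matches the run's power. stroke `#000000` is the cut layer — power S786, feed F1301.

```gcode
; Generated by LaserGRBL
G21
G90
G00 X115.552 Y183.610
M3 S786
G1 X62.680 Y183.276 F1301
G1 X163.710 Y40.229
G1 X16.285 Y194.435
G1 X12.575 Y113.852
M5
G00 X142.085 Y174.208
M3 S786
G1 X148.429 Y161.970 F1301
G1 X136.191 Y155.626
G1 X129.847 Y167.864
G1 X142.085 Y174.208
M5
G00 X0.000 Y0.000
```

Each laser-on run becomes one SVG element. Flip Y back into SVG space with y_svg = 217.031 − y_machine. Every run uses S786, so all elements get stroke `#000000` (cut).

Run 1: The run is open, so emit a `<polyline>` with points (Y-flipped): 115.552,33.421 62.680,33.755 163.710,176.802 16.285,22.596 12.575,103.179.

Run 2: The run returns to its start, so emit a `<polygon>` with points (Y-flipped): 142.085,42.823 148.429,55.061 136.191,61.405 129.847,49.167.

<svg xmlns="http://www.w3.org/2000/svg" width="183.634mm" height="217.031mm" viewBox="0 0 183.634 217.031">
  <polyline points="115.552,33.421 62.680,33.755 163.710,176.802 16.285,22.596 12.575,103.179" fill="none" stroke="#000000"/>
  <polygon points="142.085,42.823 148.429,55.061 136.191,61.405 129.847,49.167" fill="none" stroke="#000000"/>
</svg>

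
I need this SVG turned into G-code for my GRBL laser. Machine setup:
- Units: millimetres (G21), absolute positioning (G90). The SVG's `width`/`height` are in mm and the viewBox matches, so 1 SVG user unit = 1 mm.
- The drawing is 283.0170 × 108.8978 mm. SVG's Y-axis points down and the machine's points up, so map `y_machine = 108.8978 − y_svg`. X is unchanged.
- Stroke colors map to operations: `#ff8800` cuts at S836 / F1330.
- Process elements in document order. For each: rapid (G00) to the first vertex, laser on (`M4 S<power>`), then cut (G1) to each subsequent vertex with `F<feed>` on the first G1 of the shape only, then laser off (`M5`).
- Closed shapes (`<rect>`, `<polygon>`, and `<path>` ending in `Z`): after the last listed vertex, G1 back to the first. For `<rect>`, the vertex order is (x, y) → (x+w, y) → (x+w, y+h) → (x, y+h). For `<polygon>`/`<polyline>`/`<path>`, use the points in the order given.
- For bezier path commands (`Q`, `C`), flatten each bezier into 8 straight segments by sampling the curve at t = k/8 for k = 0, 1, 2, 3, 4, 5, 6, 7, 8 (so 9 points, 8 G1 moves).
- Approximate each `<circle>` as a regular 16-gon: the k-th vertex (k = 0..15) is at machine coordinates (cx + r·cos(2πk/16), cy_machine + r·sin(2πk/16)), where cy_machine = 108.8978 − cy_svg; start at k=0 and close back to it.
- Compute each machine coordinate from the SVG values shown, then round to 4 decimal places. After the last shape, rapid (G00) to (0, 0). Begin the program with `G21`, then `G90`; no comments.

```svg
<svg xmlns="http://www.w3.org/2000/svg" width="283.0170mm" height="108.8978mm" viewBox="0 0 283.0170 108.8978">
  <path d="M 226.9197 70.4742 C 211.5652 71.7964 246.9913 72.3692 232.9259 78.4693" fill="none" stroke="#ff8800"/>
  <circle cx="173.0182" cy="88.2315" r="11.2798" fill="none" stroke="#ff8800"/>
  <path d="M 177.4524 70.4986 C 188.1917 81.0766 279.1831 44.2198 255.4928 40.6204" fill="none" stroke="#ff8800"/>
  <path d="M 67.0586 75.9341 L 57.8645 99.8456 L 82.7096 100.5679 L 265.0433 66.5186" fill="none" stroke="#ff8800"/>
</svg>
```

G21
G90
G00 X226.9197 Y38.4236
M4 S836
G1 X223.3463 Y37.9506 F1330
G1 X223.3584 Y37.4744
G1 X225.7812 Y36.9213
G1 X229.4394 Y36.2178
G1 X233.1580 Y35.2903
G1 X235.7620 Y34.0653
G1 X236.0764 Y32.4692
G1 X232.9259 Y30.4285
M5
G00 X184.2980 Y20.6663
M4 S836
G1 X183.4394 Y24.9829 F1330
G1 X180.9942 Y28.6423
G1 X177.3348 Y31.0875
G1 X173.0182 Y31.9461
G1 X168.7016 Y31.0875
G1 X165.0422 Y28.6423
G1 X162.5970 Y24.9829
G1 X161.7384 Y20.6663
G1 X162.5970 Y16.3497
G1 X165.0422 Y12.6903
G1 X168.7016 Y10.2451
G1 X173.0182 Y9.3865
G1 X177.3348 Y10.2451
G1 X180.9942 Y12.6903
G1 X183.4394 Y16.3497
G1 X184.2980 Y20.6663
M5
G00 X177.4524 Y38.3992
M4 S836
G1 X184.8607 Y36.4984 F1330
G1 X197.5083 Y38.0989
G1 X213.1108 Y42.2553
G1 X229.3837 Y48.0218
G1 X244.0428 Y54.4529
G1 X254.8035 Y60.6029
G1 X259.3817 Y65.5263
G1 X255.4928 Y68.2774
M5
G00 X67.0586 Y32.9637
M4 S836
G1 X57.8645 Y9.0522 F1330
G1 X82.7096 Y8.3299
G1 X265.0433 Y42.3792
M5
G00 X0.0000 Y0.0000

Since the viewBox matches the mm dimensions, user units are millimetres directly. The only transform is the Y-flip y_m = 108.8978 − y_svg.

Shape 1 is a cubic bezier drawn with `<path>`. Its stroke #ff8800 means cut at S836, F1330. After flipping Y the toolpath is (226.9197,38.4236) → (223.3463,37.9506) → (223.3584,37.4744) → (225.7812,36.9213) → (229.4394,36.2178) → (233.1580,35.2903) → (235.7620,34.0653) → (236.0764,32.4692) → (232.9259,30.4285).

Shape 2 is a circle drawn with `<circle>`. Its stroke #ff8800 means cut at S836, F1330. After flipping Y the toolpath is (184.2980,20.6663) → (183.4394,24.9829) → (180.9942,28.6423) → (177.3348,31.0875) → (173.0182,31.9461) → (168.7016,31.0875) → (165.0422,28.6423) → (162.5970,24.9829) → (161.7384,20.6663) → (162.5970,16.3497) → (165.0422,12.6903) → (168.7016,10.2451) → (173.0182,9.3865) → (177.3348,10.2451) → (180.9942,12.6903) → (183.4394,16.3497) → (184.2980,20.6663), returning to the start.

Shape 3 is a cubic bezier drawn with `<path>`. Its stroke #ff8800 means cut at S836, F1330. After flipping Y the toolpath is (177.4524,38.3992) → (184.8607,36.4984) → (197.5083,38.0989) → (213.1108,42.2553) → (229.3837,48.0218) → (244.0428,54.4529) → (254.8035,60.6029) → (259.3817,65.5263) → (255.4928,68.2774).

Shape 4 is a open polyline drawn with `<path>`. Its stroke #ff8800 means cut at S836, F1330. After flipping Y the toolpath is (67.0586,32.9637) → (57.8645,9.0522) → (82.7096,8.3299) → (265.0433,42.3792).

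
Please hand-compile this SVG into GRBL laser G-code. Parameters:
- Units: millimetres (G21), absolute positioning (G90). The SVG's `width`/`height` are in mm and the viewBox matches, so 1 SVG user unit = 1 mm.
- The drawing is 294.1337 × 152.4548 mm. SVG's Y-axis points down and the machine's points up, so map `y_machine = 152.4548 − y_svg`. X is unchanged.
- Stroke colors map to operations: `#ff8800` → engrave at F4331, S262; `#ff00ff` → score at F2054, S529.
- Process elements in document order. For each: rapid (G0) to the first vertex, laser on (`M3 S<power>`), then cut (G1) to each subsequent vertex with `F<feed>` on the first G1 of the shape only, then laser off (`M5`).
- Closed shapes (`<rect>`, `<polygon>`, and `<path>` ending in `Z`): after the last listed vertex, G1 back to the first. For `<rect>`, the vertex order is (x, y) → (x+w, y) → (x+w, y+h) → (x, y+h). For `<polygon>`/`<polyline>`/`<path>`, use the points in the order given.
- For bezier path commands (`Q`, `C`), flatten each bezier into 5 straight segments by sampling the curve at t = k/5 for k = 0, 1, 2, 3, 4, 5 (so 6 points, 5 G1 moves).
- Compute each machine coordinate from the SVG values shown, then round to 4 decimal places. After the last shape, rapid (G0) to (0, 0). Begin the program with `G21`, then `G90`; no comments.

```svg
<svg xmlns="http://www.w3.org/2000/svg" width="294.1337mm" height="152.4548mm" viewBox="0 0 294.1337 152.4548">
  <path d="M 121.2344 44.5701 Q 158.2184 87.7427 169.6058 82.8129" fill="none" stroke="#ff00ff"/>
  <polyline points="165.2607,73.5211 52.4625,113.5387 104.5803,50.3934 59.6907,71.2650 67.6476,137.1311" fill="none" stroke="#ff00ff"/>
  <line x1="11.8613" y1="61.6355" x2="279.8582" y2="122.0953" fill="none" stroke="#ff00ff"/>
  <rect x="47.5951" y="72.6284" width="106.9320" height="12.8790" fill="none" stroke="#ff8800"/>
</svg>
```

G21
G90
G0 X121.2344 Y107.8847
M3 S529
G1 X135.0041 Y92.5398 F2054
G1 X146.7261 Y81.0430
G1 X156.4004 Y73.3944
G1 X164.0270 Y69.5941
G1 X169.6058 Y69.6419
M5
G0 X165.2607 Y78.9337
M3 S529
G1 X52.4625 Y38.9161 F2054
G1 X104.5803 Y102.0614
G1 X59.6907 Y81.1898
G1 X67.6476 Y15.3237
M5
G0 X11.8613 Y90.8193
M3 S529
G1 X279.8582 Y30.3595 F2054
M5
G0 X47.5951 Y79.8264
M3 S262
G1 X154.5271 Y79.8264 F4331
G1 X154.5271 Y66.9474
G1 X47.5951 Y66.9474
G1 X47.5951 Y79.8264
M5
G0 X0.0000 Y0.0000

Since the viewBox matches the mm dimensions, user units are millimetres directly. The only transform is the Y-flip y_m = 152.4548 − y_svg.

Shape 1 is a quadratic bezier drawn with `<path>`. Its stroke #ff00ff means score at S529, F2054. After flipping Y the toolpath is (121.2344,107.8847) → (135.0041,92.5398) → (146.7261,81.0430) → (156.4004,73.3944) → (164.0270,69.5941) → (169.6058,69.6419).

Shape 2 is a open polyline drawn with `<polyline>`. Its stroke #ff00ff means score at S529, F2054. After flipping Y the toolpath is (165.2607,78.9337) → (52.4625,38.9161) → (104.5803,102.0614) → (59.6907,81.1898) → (67.6476,15.3237).

Shape 3 is a line segment drawn with `<line>`. Its stroke #ff00ff means score at S529, F2054. After flipping Y the toolpath is (11.8613,90.8193) → (279.8582,30.3595).

Shape 4 is a rectangle drawn with `<rect>`. Its stroke #ff8800 means engrave at S262, F4331. After flipping Y the toolpath is (47.5951,79.8264) → (154.5271,79.8264) → (154.5271,66.9474) → (47.5951,66.9474) → (47.5951,79.8264), returning to the start.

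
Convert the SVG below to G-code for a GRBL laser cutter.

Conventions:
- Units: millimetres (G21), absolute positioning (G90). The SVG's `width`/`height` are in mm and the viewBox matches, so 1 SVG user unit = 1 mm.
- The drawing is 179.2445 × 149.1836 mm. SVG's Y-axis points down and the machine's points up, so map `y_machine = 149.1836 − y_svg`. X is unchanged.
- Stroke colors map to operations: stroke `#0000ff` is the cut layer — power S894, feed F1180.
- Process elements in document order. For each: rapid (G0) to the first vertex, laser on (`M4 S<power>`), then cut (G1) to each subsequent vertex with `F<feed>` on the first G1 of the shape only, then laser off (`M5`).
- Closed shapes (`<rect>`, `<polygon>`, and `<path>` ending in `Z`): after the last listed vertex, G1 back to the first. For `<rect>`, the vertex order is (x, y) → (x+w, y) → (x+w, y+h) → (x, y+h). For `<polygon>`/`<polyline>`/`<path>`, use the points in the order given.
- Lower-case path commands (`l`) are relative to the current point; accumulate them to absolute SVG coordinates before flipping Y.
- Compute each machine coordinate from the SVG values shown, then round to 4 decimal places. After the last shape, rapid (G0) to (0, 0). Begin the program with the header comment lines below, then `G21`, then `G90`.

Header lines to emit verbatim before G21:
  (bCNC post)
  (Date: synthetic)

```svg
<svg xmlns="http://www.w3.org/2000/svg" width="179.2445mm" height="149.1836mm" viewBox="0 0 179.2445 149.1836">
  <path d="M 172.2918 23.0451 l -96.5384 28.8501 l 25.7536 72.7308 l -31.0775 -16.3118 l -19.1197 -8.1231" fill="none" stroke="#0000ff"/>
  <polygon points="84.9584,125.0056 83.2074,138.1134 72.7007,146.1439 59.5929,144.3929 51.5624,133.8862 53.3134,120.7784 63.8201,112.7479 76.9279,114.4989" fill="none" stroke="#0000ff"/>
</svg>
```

1 u = 1 mm; y_m = 149.1836 − y.

[1] `<path>` open polyline, #0000ff→cut S894 F1180: (172.2918,126.1385) → (75.7534,97.2884) → (101.5070,24.5576) → (70.4295,40.8694) → (51.3098,48.9925)

[2] `<polygon>` regular polygon, #0000ff→cut S894 F1180: (84.9584,24.1780) → (83.2074,11.0702) → (72.7007,3.0397) → (59.5929,4.7907) → (51.5624,15.2974) → (53.3134,28.4052) → (63.8201,36.4357) → (76.9279,34.6847) → (84.9584,24.1780) (closed)

(bCNC post)
(Date: synthetic)
G21
G90
G0 X172.2918 Y126.1385
M4 S894
G1 X75.7534 Y97.2884 F1180
G1 X101.5070 Y24.5576
G1 X70.4295 Y40.8694
G1 X51.3098 Y48.9925
M5
G0 X84.9584 Y24.1780
M4 S894
G1 X83.2074 Y11.0702 F1180
G1 X72.7007 Y3.0397
G1 X59.5929 Y4.7907
G1 X51.5624 Y15.2974
G1 X53.3134 Y28.4052
G1 X63.8201 Y36.4357
G1 X76.9279 Y34.6847
G1 X84.9584 Y24.1780
M5
G0 X0.0000 Y0.0000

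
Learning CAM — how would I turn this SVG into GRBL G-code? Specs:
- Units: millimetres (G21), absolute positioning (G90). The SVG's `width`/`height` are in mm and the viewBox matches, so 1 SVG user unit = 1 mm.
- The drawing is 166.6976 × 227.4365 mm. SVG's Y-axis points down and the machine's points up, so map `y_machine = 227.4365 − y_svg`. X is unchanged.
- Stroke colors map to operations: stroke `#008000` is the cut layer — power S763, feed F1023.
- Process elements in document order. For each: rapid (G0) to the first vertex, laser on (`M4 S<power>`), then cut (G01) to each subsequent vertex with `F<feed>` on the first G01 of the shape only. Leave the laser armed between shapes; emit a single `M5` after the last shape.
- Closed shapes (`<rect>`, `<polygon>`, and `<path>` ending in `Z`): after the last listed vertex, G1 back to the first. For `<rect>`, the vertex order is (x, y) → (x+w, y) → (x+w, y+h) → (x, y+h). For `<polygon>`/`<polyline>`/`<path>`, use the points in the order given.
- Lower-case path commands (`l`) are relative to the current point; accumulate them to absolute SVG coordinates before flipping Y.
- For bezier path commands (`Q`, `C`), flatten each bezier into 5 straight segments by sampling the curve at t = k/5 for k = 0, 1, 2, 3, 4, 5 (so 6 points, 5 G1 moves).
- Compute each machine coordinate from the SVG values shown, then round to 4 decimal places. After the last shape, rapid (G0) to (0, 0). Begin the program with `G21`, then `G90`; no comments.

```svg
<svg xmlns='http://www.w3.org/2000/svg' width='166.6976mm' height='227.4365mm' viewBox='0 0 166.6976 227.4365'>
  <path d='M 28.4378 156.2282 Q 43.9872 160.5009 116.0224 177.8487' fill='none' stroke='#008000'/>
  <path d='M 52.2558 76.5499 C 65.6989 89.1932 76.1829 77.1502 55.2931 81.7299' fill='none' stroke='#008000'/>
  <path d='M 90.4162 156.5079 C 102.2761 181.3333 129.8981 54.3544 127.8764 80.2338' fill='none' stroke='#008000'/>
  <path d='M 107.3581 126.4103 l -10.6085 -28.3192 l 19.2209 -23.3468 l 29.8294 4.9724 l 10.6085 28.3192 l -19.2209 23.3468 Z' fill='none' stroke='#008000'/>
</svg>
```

G21
G90
G0 X28.4378 Y71.2083
M4 S763
G01 X36.9170 Y68.9762 F1023
G01 X49.9150 Y65.6981
G01 X67.4320 Y61.3740
G01 X89.4678 Y56.0039
G01 X116.0224 Y49.5878
G0 X52.2558 Y150.8866
M4 S763
G01 X59.7393 Y145.9325 F1023
G01 X65.1486 Y144.9203
G01 X67.1200 Y145.8671
G01 X64.2894 Y146.7902
G01 X55.2931 Y145.7066
G0 X90.4162 Y70.9286
M4 S763
G01 X99.0603 Y71.8126 F1023
G01 X109.3079 Y94.5058
G01 X118.9794 Y124.3844
G01 X125.8954 Y146.8246
G01 X127.8764 Y147.2027
G0 X107.3581 Y101.0262
M4 S763
G01 X96.7496 Y129.3454 F1023
G01 X115.9705 Y152.6922
G01 X145.7999 Y147.7198
G01 X156.4084 Y119.4006
G01 X137.1875 Y96.0538
G01 X107.3581 Y101.0262
M5
G0 X0.0000 Y0.0000

viewBox `0 0 166.6976 227.4365` with mm width/height → 1 unit = 1 mm. Flip: y_m = 227.4365 − y_svg.

**Shape 1** — `<path>` quadratic bezier, stroke `#008000` → cut (S763, F1023). Control points (SVG): P0=(28.4378,156.2282), P1=(43.9872,160.5009), P2=(116.0224,177.8487); sampled at t=k/5. Machine vertices: (28.4378,71.2083) → (36.9170,68.9762) → (49.9150,65.6981) → (67.4320,61.3740) → (89.4678,56.0039) → (116.0224,49.5878). Open path.

**Shape 2** — `<path>` cubic bezier, stroke `#008000` → cut (S763, F1023). Control points (SVG): P0=(52.2558,76.5499), P1=(65.6989,89.1932), P2=(76.1829,77.1502), P3=(55.2931,81.7299); sampled at t=k/5. Machine vertices: (52.2558,150.8866) → (59.7393,145.9325) → (65.1486,144.9203) → (67.1200,145.8671) → (64.2894,146.7902) → (55.2931,145.7066). Open path.

**Shape 3** — `<path>` cubic bezier, stroke `#008000` → cut (S763, F1023). Control points (SVG): P0=(90.4162,156.5079), P1=(102.2761,181.3333), P2=(129.8981,54.3544), P3=(127.8764,80.2338); sampled at t=k/5. Machine vertices: (90.4162,70.9286) → (99.0603,71.8126) → (109.3079,94.5058) → (118.9794,124.3844) → (125.8954,146.8246) → (127.8764,147.2027). Open path.

**Shape 4** — `<path>` regular polygon, stroke `#008000` → cut (S763, F1023). Machine vertices: (107.3581,101.0262) → (96.7496,129.3454) → (115.9705,152.6922) → (145.7999,147.7198) → (156.4084,119.4006) → (137.1875,96.0538) → (107.3581,101.0262). Closed: final G1 returns to the first vertex.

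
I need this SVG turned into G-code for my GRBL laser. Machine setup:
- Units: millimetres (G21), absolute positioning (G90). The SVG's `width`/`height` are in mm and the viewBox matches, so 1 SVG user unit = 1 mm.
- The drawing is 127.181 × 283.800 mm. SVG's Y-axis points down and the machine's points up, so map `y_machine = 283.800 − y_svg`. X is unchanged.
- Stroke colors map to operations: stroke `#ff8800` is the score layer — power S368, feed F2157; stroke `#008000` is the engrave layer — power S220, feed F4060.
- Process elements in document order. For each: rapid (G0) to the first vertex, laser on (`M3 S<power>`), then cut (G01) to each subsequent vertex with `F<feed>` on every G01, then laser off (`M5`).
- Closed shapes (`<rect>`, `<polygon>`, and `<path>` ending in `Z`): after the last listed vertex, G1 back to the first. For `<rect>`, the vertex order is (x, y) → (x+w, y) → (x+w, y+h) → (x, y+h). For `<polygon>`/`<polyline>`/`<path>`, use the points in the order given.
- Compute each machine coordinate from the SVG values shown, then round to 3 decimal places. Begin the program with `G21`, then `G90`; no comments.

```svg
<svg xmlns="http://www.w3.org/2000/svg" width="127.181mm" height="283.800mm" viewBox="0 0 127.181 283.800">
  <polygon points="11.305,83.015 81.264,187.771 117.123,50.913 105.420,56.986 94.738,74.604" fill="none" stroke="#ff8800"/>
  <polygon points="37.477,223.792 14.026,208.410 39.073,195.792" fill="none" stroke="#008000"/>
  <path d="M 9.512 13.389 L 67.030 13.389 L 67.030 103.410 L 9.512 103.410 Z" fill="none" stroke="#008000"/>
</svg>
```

Since the viewBox matches the mm dimensions, user units are millimetres directly. The only transform is the Y-flip y_m = 283.800 − y_svg.

Shape 1 is a closed polygon drawn with `<polygon>`. Its stroke #ff8800 means score at S368, F2157. After flipping Y the toolpath is (11.305,200.785) → (81.264,96.029) → (117.123,232.887) → (105.420,226.814) → (94.738,209.196) → (11.305,200.785), returning to the start.

Shape 2 is a regular polygon drawn with `<polygon>`. Its stroke #008000 means engrave at S220, F4060. After flipping Y the toolpath is (37.477,60.008) → (14.026,75.390) → (39.073,88.008) → (37.477,60.008), returning to the start.

Shape 3 is a rectangle drawn with `<path>`. Its stroke #008000 means engrave at S220, F4060. After flipping Y the toolpath is (9.512,270.411) → (67.030,270.411) → (67.030,180.390) → (9.512,180.390) → (9.512,270.411), returning to the start.

G21
G90
G0 X11.305 Y200.785
M3 S368
G01 X81.264 Y96.029 F2157
G01 X117.123 Y232.887 F2157
G01 X105.420 Y226.814 F2157
G01 X94.738 Y209.196 F2157
G01 X11.305 Y200.785 F2157
M5
G0 X37.477 Y60.008
M3 S220
G01 X14.026 Y75.390 F4060
G01 X39.073 Y88.008 F4060
G01 X37.477 Y60.008 F4060
M5
G0 X9.512 Y270.411
M3 S220
G01 X67.030 Y270.411 F4060
G01 X67.030 Y180.390 F4060
G01 X9.512 Y180.390 F4060
G01 X9.512 Y270.411 F4060
M5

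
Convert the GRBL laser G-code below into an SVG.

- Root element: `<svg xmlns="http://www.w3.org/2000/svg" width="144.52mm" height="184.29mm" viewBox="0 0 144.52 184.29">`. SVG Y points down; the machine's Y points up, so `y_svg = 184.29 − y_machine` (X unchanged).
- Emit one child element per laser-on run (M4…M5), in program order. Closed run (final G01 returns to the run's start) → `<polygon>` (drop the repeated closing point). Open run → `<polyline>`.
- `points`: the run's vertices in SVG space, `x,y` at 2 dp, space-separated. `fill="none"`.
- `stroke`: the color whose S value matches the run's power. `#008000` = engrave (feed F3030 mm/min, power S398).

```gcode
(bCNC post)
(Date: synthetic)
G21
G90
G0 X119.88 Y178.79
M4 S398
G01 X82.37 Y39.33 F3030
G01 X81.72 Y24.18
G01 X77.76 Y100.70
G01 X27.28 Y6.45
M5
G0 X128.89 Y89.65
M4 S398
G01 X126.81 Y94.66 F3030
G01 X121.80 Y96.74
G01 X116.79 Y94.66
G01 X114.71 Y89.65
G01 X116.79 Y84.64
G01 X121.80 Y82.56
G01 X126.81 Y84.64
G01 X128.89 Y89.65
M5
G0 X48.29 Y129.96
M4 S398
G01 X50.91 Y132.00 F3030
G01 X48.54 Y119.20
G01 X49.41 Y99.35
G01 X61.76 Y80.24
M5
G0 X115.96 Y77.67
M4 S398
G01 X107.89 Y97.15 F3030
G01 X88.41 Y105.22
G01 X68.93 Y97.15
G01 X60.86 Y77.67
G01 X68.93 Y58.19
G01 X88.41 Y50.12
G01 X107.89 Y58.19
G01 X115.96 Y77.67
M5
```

<svg xmlns="http://www.w3.org/2000/svg" width="144.52mm" height="184.29mm" viewBox="0 0 144.52 184.29">
  <polyline points="119.88,5.50 82.37,144.96 81.72,160.11 77.76,83.59 27.28,177.84" fill="none" stroke="#008000"/>
  <polygon points="128.89,94.64 126.81,89.63 121.80,87.55 116.79,89.63 114.71,94.64 116.79,99.65 121.80,101.73 126.81,99.65" fill="none" stroke="#008000"/>
  <polyline points="48.29,54.33 50.91,52.29 48.54,65.09 49.41,84.94 61.76,104.05" fill="none" stroke="#008000"/>
  <polygon points="115.96,106.62 107.89,87.14 88.41,79.07 68.93,87.14 60.86,106.62 68.93,126.10 88.41,134.17 107.89,126.10" fill="none" stroke="#008000"/>
</svg>

Machine Y-up, SVG Y-down with viewBox height 184.29, so y_svg = 184.29 − y_machine; X carries over. Every run uses S398, so all elements get stroke `#008000` (engrave).

Run 1: The run is open, so emit a `<polyline>` with points (Y-flipped): 119.88,5.50 82.37,144.96 81.72,160.11 77.76,83.59 27.28,177.84.

Run 2: The run returns to its start, so emit a `<polygon>` with points (Y-flipped): 128.89,94.64 126.81,89.63 121.80,87.55 116.79,89.63 114.71,94.64 116.79,99.65 121.80,101.73 126.81,99.65.

Run 3: The run is open, so emit a `<polyline>` with points (Y-flipped): 48.29,54.33 50.91,52.29 48.54,65.09 49.41,84.94 61.76,104.05.

Run 4: The run returns to its start, so emit a `<polygon>` with points (Y-flipped): 115.96,106.62 107.89,87.14 88.41,79.07 68.93,87.14 60.86,106.62 68.93,126.10 88.41,134.17 107.89,126.10.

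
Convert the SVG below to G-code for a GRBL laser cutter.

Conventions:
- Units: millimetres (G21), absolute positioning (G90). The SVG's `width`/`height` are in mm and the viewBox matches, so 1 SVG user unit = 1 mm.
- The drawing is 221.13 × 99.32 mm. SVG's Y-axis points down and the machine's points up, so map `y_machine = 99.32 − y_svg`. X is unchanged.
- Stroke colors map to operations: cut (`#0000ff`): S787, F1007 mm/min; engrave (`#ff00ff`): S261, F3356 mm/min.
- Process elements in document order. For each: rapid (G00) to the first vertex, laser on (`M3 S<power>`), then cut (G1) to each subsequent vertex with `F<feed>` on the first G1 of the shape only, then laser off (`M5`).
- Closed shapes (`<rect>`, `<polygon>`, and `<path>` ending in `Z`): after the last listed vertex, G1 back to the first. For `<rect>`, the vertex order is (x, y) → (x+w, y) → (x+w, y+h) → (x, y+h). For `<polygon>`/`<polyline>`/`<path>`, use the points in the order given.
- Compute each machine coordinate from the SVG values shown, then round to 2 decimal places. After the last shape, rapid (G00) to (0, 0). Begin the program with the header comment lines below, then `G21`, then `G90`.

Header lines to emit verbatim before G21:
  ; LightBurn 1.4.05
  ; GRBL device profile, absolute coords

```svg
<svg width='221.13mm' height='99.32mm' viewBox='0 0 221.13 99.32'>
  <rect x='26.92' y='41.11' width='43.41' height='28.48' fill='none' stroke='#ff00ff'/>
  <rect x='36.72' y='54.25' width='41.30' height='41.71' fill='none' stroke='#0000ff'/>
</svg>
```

; LightBurn 1.4.05
; GRBL device profile, absolute coords
G21
G90
G00 X26.92 Y58.21
M3 S261
G1 X70.33 Y58.21 F3356
G1 X70.33 Y29.73
G1 X26.92 Y29.73
G1 X26.92 Y58.21
M5
G00 X36.72 Y45.07
M3 S787
G1 X78.02 Y45.07 F1007
G1 X78.02 Y3.36
G1 X36.72 Y3.36
G1 X36.72 Y45.07
M5
G00 X0.00 Y0.00

Since the viewBox matches the mm dimensions, user units are millimetres directly. The only transform is the Y-flip y_m = 99.32 − y_svg.

Shape 1 is a rectangle drawn with `<rect>`. Its stroke #ff00ff means engrave at S261, F3356. After flipping Y the toolpath is (26.92,58.21) → (70.33,58.21) → (70.33,29.73) → (26.92,29.73) → (26.92,58.21), returning to the start.

Shape 2 is a rectangle drawn with `<rect>`. Its stroke #0000ff means cut at S787, F1007. After flipping Y the toolpath is (36.72,45.07) → (78.02,45.07) → (78.02,3.36) → (36.72,3.36) → (36.72,45.07), returning to the start.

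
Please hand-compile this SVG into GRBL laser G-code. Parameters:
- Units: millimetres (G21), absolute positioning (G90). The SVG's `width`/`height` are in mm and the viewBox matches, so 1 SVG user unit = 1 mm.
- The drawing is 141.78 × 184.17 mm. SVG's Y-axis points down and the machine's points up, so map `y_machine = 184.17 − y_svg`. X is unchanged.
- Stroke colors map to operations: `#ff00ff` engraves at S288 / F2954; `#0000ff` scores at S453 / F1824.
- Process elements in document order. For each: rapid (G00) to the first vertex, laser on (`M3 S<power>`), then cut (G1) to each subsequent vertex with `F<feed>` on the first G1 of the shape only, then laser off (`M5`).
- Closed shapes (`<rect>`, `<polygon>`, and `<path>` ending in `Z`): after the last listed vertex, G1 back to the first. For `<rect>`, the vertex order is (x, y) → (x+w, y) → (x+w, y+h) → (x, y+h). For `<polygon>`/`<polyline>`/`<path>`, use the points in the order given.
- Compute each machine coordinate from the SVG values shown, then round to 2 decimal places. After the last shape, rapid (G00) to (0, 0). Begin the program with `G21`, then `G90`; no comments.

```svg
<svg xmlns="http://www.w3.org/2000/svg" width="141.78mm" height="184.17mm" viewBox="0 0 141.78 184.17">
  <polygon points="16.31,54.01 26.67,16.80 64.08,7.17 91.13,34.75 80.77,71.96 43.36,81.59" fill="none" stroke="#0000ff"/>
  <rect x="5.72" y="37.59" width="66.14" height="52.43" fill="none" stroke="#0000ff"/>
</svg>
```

1 u = 1 mm; y_m = 184.17 − y.

[1] `<polygon>` regular polygon, #0000ff→score S453 F1824: (16.31,130.16) → (26.67,167.37) → (64.08,177.00) → (91.13,149.42) → (80.77,112.21) → (43.36,102.58) → (16.31,130.16) (closed)

[2] `<rect>` rectangle, #0000ff→score S453 F1824: (5.72,146.58) → (71.86,146.58) → (71.86,94.15) → (5.72,94.15) → (5.72,146.58) (closed)

G21
G90
G00 X16.31 Y130.16
M3 S453
G1 X26.67 Y167.37 F1824
G1 X64.08 Y177.00
G1 X91.13 Y149.42
G1 X80.77 Y112.21
G1 X43.36 Y102.58
G1 X16.31 Y130.16
M5
G00 X5.72 Y146.58
M3 S453
G1 X71.86 Y146.58 F1824
G1 X71.86 Y94.15
G1 X5.72 Y94.15
G1 X5.72 Y146.58
M5
G00 X0.00 Y0.00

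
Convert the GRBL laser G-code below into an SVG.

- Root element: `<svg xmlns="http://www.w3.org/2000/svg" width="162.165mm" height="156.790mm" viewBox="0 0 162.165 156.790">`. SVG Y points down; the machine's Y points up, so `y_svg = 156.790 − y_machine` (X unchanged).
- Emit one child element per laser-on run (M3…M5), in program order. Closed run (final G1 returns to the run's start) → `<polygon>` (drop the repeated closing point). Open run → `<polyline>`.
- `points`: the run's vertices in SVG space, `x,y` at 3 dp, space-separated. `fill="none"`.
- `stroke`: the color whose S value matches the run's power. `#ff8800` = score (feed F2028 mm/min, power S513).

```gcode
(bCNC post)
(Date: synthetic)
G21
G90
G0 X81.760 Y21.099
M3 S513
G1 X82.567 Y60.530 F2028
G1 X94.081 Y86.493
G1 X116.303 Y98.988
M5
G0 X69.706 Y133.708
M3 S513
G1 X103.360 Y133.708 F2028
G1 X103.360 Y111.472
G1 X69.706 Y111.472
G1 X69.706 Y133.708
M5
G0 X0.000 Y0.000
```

Machine Y-up, SVG Y-down with viewBox height 156.790, so y_svg = 156.790 − y_machine; X carries over. Every run uses S513, so all elements get stroke `#ff8800` (score).

Run 1: The run is open, so emit a `<polyline>` with points (Y-flipped): 81.760,135.691 82.567,96.260 94.081,70.297 116.303,57.802.

Run 2: The run returns to its start, so emit a `<polygon>` with points (Y-flipped): 69.706,23.082 103.360,23.082 103.360,45.318 69.706,45.318.

<svg xmlns="http://www.w3.org/2000/svg" width="162.165mm" height="156.790mm" viewBox="0 0 162.165 156.790">
  <polyline points="81.760,135.691 82.567,96.260 94.081,70.297 116.303,57.802" fill="none" stroke="#ff8800"/>
  <polygon points="69.706,23.082 103.360,23.082 103.360,45.318 69.706,45.318" fill="none" stroke="#ff8800"/>
</svg>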